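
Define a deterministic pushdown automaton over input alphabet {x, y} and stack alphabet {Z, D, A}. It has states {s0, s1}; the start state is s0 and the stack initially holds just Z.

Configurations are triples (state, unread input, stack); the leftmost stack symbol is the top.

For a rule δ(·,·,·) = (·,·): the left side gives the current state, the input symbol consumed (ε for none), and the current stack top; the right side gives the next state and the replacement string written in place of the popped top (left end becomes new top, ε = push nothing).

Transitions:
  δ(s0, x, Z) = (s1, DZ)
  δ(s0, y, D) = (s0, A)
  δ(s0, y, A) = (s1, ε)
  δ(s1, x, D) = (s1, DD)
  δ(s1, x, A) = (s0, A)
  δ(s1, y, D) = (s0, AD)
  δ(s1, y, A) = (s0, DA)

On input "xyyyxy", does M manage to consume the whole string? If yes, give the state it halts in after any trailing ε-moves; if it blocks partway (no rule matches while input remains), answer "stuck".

stuck

(s0, xyyyxy, Z) ⊢ (s1, yyyxy, DZ) ⊢ (s0, yyxy, ADZ) ⊢ (s1, yxy, DZ) ⊢ (s0, xy, ADZ)
No transition for (s0, x, top A); M blocks with input xy remaining.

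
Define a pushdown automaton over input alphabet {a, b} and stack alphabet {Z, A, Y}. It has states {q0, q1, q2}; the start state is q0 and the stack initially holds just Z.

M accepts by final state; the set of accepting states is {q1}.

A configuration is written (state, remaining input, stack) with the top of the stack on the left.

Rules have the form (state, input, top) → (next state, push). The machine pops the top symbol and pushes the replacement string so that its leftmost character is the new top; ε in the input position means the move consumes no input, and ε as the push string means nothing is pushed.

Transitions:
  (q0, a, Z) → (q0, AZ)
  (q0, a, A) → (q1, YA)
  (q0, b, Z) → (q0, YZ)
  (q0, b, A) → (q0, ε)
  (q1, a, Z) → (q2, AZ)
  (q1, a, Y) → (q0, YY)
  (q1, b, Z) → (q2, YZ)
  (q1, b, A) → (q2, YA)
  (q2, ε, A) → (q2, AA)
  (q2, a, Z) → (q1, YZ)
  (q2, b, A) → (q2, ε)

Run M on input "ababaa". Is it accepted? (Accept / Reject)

Accept

One accepting computation: (q0, ababaa, Z) ⊢ (q0, babaa, AZ) ⊢ (q0, abaa, Z) ⊢ (q0, baa, AZ) ⊢ (q0, aa, Z) ⊢ (q0, a, AZ) ⊢ (q1, ε, YAZ)
All input consumed and state q1 ∈ F.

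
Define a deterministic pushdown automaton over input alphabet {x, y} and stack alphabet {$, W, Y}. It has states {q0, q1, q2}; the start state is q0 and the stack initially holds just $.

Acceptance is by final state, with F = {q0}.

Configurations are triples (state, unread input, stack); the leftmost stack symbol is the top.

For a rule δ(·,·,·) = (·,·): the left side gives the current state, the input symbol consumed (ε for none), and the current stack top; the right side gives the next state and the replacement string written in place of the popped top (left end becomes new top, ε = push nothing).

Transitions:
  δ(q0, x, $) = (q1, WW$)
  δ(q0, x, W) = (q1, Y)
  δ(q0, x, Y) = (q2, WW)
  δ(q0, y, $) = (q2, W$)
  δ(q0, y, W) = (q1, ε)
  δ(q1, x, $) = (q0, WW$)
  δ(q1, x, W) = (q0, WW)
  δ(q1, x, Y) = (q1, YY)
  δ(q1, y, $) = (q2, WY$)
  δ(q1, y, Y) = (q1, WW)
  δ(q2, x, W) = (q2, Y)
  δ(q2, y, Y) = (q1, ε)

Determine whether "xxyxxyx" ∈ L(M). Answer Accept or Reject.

Accept

(q0, xxyxxyx, $)
  read x, top $: go to q1, push WW$ → (q1, xyxxyx, WW$)
  read x, top W: go to q0, push WW → (q0, yxxyx, WWW$)
  read y, top W: go to q1, push ε → (q1, xxyx, WW$)
  read x, top W: go to q0, push WW → (q0, xyx, WWW$)
  read x, top W: go to q1, push Y → (q1, yx, YWW$)
  read y, top Y: go to q1, push WW → (q1, x, WWWW$)
  read x, top W: go to q0, push WW → (q0, ε, WWWWW$)
All input consumed; state q0 ∈ F.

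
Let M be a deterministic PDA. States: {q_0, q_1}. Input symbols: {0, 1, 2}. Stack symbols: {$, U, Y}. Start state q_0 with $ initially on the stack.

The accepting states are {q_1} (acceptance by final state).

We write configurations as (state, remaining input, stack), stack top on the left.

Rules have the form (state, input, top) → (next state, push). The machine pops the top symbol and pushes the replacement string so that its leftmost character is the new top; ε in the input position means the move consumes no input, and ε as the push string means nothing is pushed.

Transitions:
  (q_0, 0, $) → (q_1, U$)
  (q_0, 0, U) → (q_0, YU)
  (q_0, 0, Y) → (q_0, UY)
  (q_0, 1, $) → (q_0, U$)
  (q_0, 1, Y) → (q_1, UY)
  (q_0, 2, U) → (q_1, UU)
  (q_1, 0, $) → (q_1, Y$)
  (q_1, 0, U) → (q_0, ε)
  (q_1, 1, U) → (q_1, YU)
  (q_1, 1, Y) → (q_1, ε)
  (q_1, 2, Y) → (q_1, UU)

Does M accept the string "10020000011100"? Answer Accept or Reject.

Reject

(q_0, 10020000011100, $)
  read 1, top $: go to q_0, push U$ → (q_0, 0020000011100, U$)
  read 0, top U: go to q_0, push YU → (q_0, 020000011100, YU$)
  read 0, top Y: go to q_0, push UY → (q_0, 20000011100, UYU$)
  read 2, top U: go to q_1, push UU → (q_1, 0000011100, UUYU$)
  read 0, top U: go to q_0, push ε → (q_0, 000011100, UYU$)
  read 0, top U: go to q_0, push YU → (q_0, 00011100, YUYU$)
  read 0, top Y: go to q_0, push UY → (q_0, 0011100, UYUYU$)
  read 0, top U: go to q_0, push YU → (q_0, 011100, YUYUYU$)
  read 0, top Y: go to q_0, push UY → (q_0, 11100, UYUYUYU$)
No transition applies at (q_0, 11100, UYUYUYU$); input not fully consumed.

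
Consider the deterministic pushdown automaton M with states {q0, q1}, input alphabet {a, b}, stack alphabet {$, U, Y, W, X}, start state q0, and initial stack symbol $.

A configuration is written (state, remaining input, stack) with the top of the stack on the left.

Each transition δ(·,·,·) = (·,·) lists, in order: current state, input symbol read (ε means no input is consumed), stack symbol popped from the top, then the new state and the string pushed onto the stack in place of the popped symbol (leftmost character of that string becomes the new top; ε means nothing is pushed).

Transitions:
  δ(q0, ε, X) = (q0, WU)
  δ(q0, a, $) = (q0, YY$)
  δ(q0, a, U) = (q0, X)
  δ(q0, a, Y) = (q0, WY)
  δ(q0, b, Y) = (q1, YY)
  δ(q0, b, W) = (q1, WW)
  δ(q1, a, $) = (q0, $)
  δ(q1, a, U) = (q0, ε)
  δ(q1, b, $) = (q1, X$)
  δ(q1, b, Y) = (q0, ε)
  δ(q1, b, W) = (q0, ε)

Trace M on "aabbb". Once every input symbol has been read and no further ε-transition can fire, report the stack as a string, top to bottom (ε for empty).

WWYY$

(q0, aabbb, $)
  read a, top $: go to q0, push YY$ → (q0, abbb, YY$)
  read a, top Y: go to q0, push WY → (q0, bbb, WYY$)
  read b, top W: go to q1, push WW → (q1, bb, WWYY$)
  read b, top W: go to q0, push ε → (q0, b, WYY$)
  read b, top W: go to q1, push WW → (q1, ε, WWYY$)
All input consumed in state q1 with stack WWYY$.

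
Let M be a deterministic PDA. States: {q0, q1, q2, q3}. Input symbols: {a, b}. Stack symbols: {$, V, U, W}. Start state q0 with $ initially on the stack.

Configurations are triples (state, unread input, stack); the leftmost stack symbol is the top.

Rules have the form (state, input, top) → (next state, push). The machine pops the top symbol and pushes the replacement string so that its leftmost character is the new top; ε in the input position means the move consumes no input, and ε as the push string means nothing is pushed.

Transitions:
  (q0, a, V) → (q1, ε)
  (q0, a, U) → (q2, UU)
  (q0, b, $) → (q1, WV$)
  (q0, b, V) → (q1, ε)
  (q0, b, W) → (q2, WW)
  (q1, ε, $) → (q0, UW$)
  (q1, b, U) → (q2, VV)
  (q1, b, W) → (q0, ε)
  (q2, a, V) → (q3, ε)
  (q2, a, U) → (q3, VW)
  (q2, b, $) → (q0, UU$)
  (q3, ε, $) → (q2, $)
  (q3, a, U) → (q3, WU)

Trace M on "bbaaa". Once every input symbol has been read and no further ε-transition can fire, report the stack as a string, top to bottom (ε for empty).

VWUW$

(q0, bbaaa, $)
  read b, top $: go to q1, push WV$ → (q1, baaa, WV$)
  read b, top W: go to q0, push ε → (q0, aaa, V$)
  read a, top V: go to q1, push ε → (q1, aa, $)
  ε-move, top $: go to q0, push UW$ → (q0, aa, UW$)
  read a, top U: go to q2, push UU → (q2, a, UUW$)
  read a, top U: go to q3, push VW → (q3, ε, VWUW$)
All input consumed in state q3 with stack VWUW$.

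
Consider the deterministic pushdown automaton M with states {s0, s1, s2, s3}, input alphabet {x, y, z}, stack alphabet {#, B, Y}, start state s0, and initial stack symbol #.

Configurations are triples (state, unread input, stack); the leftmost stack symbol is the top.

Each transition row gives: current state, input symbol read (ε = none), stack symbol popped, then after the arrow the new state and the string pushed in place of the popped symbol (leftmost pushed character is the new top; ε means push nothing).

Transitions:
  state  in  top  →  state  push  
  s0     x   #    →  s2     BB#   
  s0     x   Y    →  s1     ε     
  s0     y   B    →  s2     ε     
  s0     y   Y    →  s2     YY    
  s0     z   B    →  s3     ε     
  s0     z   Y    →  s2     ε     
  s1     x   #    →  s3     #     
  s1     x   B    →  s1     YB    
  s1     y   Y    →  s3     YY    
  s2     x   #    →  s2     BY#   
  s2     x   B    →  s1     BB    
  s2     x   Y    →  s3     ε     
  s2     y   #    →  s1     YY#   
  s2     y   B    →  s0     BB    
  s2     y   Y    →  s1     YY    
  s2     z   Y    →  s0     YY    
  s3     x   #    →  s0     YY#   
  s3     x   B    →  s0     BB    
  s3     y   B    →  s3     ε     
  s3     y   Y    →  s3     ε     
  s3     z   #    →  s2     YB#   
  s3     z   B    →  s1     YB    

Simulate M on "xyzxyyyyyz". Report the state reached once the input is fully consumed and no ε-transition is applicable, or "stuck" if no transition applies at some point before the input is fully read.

(s0, xyzxyyyyyz, #)
  read x, top #: go to s2, push BB# → (s2, yzxyyyyyz, BB#)
  read y, top B: go to s0, push BB → (s0, zxyyyyyz, BBB#)
  read z, top B: go to s3, push ε → (s3, xyyyyyz, BB#)
  read x, top B: go to s0, push BB → (s0, yyyyyz, BBB#)
  read y, top B: go to s2, push ε → (s2, yyyyz, BB#)
  read y, top B: go to s0, push BB → (s0, yyyz, BBB#)
  read y, top B: go to s2, push ε → (s2, yyz, BB#)
  read y, top B: go to s0, push BB → (s0, yz, BBB#)
  read y, top B: go to s2, push ε → (s2, z, BB#)
No transition for (s2, z, top B); M blocks with input z remaining.

stuck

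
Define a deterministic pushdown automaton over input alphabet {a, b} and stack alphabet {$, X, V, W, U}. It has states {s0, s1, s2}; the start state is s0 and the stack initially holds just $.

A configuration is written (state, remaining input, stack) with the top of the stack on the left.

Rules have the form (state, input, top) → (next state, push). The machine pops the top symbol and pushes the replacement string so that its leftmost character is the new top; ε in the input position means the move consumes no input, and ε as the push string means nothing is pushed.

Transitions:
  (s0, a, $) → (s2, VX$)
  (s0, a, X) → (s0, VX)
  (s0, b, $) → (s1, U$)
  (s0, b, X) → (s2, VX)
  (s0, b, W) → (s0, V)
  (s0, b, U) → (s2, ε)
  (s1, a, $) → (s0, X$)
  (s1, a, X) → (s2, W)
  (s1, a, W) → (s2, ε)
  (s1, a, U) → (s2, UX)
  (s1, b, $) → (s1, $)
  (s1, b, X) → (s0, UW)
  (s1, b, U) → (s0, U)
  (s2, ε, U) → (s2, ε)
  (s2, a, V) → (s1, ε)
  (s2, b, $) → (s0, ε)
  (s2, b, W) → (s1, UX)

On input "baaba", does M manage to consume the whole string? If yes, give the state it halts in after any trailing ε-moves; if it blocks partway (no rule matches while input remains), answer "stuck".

(s0, baaba, $) ⊢ (s1, aaba, U$) ⊢ (s2, aba, UX$) ⊢ (s2, aba, X$)
No transition for (s2, a, top X); M blocks with input aba remaining.

stuck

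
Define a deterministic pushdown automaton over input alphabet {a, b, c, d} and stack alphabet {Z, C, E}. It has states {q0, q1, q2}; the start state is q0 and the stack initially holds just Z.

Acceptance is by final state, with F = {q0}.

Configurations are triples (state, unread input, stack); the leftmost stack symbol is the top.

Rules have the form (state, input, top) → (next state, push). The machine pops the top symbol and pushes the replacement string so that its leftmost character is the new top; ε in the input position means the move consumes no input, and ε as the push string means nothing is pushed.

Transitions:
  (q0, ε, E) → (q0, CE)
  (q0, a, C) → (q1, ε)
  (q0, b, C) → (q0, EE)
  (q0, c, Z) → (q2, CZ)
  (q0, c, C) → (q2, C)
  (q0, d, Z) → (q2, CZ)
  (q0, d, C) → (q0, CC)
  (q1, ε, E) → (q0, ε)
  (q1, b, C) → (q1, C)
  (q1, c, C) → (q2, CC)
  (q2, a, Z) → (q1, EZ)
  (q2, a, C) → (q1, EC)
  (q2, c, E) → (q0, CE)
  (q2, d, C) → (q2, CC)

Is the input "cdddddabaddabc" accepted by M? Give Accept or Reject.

Reject

(q0, cdddddabaddabc, Z)
  read c, top Z: go to q2, push CZ → (q2, dddddabaddabc, CZ)
  read d, top C: go to q2, push CC → (q2, ddddabaddabc, CCZ)
  read d, top C: go to q2, push CC → (q2, dddabaddabc, CCCZ)
  read d, top C: go to q2, push CC → (q2, ddabaddabc, CCCCZ)
  read d, top C: go to q2, push CC → (q2, dabaddabc, CCCCCZ)
  read d, top C: go to q2, push CC → (q2, abaddabc, CCCCCCZ)
  read a, top C: go to q1, push EC → (q1, baddabc, ECCCCCCZ)
  ε-move, top E: go to q0, push ε → (q0, baddabc, CCCCCCZ)
  read b, top C: go to q0, push EE → (q0, addabc, EECCCCCZ)
  ε-move, top E: go to q0, push CE → (q0, addabc, CEECCCCCZ)
  read a, top C: go to q1, push ε → (q1, ddabc, EECCCCCZ)
  ε-move, top E: go to q0, push ε → (q0, ddabc, ECCCCCZ)
  ε-move, top E: go to q0, push CE → (q0, ddabc, CECCCCCZ)
  read d, top C: go to q0, push CC → (q0, dabc, CCECCCCCZ)
  read d, top C: go to q0, push CC → (q0, abc, CCCECCCCCZ)
  read a, top C: go to q1, push ε → (q1, bc, CCECCCCCZ)
  read b, top C: go to q1, push C → (q1, c, CCECCCCCZ)
  read c, top C: go to q2, push CC → (q2, ε, CCCECCCCCZ)
All input consumed; state q2 ∉ F and no further ε-move applies.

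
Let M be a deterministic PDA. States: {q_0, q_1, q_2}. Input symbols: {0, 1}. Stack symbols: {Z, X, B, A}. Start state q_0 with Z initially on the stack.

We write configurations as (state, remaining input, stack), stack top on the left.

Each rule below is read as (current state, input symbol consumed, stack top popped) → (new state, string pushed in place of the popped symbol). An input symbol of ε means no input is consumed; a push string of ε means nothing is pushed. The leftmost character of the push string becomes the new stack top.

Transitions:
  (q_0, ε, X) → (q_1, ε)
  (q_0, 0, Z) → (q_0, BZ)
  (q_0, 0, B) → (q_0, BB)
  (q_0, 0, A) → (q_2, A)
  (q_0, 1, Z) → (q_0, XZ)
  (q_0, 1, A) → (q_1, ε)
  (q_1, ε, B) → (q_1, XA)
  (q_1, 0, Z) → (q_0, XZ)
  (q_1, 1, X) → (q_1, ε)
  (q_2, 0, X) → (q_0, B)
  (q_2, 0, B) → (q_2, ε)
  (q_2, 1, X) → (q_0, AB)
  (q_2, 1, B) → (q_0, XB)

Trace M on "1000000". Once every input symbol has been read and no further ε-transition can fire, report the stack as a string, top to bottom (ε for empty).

(q_0, 1000000, Z) ⊢ (q_0, 000000, XZ) ⊢ (q_1, 000000, Z) ⊢ (q_0, 00000, XZ) ⊢ (q_1, 00000, Z) ⊢ (q_0, 0000, XZ) ⊢ (q_1, 0000, Z) ⊢ (q_0, 000, XZ) ⊢ (q_1, 000, Z) ⊢ (q_0, 00, XZ) ⊢ (q_1, 00, Z) ⊢ (q_0, 0, XZ) ⊢ (q_1, 0, Z) ⊢ (q_0, ε, XZ) ⊢ (q_1, ε, Z)
All input consumed in state q_1 with stack Z.

Z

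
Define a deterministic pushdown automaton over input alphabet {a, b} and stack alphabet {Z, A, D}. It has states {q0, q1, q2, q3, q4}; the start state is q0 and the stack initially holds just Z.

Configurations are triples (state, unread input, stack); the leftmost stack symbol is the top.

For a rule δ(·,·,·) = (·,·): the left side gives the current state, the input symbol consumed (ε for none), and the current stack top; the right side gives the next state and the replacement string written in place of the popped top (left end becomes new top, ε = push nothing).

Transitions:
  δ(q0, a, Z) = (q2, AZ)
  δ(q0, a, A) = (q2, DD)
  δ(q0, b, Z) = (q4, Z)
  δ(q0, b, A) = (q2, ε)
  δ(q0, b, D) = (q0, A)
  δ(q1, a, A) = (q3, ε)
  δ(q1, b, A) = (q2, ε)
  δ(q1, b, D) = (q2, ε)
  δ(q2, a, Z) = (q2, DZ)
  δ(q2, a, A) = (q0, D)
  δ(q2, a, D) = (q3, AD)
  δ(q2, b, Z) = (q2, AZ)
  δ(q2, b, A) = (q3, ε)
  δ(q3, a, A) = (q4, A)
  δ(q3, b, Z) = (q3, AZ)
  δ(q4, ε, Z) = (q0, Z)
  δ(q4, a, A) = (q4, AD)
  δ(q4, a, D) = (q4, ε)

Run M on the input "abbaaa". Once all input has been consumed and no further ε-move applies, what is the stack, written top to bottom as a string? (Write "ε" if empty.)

(q0, abbaaa, Z)
  read a, top Z: go to q2, push AZ → (q2, bbaaa, AZ)
  read b, top A: go to q3, push ε → (q3, baaa, Z)
  read b, top Z: go to q3, push AZ → (q3, aaa, AZ)
  read a, top A: go to q4, push A → (q4, aa, AZ)
  read a, top A: go to q4, push AD → (q4, a, ADZ)
  read a, top A: go to q4, push AD → (q4, ε, ADDZ)
All input consumed in state q4 with stack ADDZ.

ADDZ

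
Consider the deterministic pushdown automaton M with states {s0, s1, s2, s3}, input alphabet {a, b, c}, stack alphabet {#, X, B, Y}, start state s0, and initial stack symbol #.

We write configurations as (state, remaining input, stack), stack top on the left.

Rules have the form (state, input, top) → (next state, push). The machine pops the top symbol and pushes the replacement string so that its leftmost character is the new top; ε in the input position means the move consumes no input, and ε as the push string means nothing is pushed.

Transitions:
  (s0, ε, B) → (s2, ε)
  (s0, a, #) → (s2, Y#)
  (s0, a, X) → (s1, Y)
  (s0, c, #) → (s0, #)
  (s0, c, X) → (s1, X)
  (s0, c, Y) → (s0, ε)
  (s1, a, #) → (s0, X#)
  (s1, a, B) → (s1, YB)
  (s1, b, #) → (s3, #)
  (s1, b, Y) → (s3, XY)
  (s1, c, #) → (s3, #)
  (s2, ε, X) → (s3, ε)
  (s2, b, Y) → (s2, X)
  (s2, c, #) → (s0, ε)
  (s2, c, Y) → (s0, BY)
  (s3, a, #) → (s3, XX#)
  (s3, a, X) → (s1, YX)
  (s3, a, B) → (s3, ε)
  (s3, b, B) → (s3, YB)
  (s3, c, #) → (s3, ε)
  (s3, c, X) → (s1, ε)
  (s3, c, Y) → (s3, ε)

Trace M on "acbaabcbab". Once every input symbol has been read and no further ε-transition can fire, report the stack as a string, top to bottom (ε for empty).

XYXYXX#

(s0, acbaabcbab, #)
  read a, top #: go to s2, push Y# → (s2, cbaabcbab, Y#)
  read c, top Y: go to s0, push BY → (s0, baabcbab, BY#)
  ε-move, top B: go to s2, push ε → (s2, baabcbab, Y#)
  read b, top Y: go to s2, push X → (s2, aabcbab, X#)
  ε-move, top X: go to s3, push ε → (s3, aabcbab, #)
  read a, top #: go to s3, push XX# → (s3, abcbab, XX#)
  read a, top X: go to s1, push YX → (s1, bcbab, YXX#)
  read b, top Y: go to s3, push XY → (s3, cbab, XYXX#)
  read c, top X: go to s1, push ε → (s1, bab, YXX#)
  read b, top Y: go to s3, push XY → (s3, ab, XYXX#)
  read a, top X: go to s1, push YX → (s1, b, YXYXX#)
  read b, top Y: go to s3, push XY → (s3, ε, XYXYXX#)
All input consumed in state s3 with stack XYXYXX#.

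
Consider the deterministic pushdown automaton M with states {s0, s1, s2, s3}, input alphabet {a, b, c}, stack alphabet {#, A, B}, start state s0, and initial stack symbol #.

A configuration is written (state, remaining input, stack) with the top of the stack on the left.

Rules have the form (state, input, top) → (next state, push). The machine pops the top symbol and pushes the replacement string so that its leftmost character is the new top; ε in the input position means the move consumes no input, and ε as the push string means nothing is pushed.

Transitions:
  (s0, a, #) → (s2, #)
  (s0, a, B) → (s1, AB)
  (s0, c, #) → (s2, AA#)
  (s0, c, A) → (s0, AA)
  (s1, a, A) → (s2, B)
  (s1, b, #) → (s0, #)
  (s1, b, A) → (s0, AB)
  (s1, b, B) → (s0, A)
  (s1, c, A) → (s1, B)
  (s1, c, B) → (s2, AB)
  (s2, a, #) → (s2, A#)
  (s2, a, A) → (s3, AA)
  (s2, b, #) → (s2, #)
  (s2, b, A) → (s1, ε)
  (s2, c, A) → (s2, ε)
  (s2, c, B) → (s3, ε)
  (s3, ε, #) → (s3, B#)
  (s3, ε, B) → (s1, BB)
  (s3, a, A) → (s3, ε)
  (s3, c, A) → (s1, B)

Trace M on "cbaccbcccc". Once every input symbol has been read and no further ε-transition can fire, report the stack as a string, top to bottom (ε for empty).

(s0, cbaccbcccc, #) ⊢ (s2, baccbcccc, AA#) ⊢ (s1, accbcccc, A#) ⊢ (s2, ccbcccc, B#) ⊢ (s3, cbcccc, #) ⊢ (s3, cbcccc, B#) ⊢ (s1, cbcccc, BB#) ⊢ (s2, bcccc, ABB#) ⊢ (s1, cccc, BB#) ⊢ (s2, ccc, ABB#) ⊢ (s2, cc, BB#) ⊢ (s3, c, B#) ⊢ (s1, c, BB#) ⊢ (s2, ε, ABB#)
All input consumed in state s2 with stack ABB#.

ABB#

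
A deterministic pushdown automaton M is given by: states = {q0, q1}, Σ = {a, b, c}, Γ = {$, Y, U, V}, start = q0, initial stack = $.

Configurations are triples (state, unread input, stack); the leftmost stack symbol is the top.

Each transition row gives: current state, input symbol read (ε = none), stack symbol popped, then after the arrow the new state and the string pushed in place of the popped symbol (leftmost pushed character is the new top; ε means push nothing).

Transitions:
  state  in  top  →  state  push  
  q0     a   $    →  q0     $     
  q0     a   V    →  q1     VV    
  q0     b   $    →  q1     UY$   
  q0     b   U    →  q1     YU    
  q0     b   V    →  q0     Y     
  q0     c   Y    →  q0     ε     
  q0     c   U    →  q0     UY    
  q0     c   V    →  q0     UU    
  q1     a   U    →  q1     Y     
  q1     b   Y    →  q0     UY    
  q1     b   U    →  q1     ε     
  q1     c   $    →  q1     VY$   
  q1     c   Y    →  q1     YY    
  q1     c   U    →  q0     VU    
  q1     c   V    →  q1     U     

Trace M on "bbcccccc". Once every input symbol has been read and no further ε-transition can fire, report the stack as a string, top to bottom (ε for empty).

YYYYYYY$

(q0, bbcccccc, $)
  read b, top $: go to q1, push UY$ → (q1, bcccccc, UY$)
  read b, top U: go to q1, push ε → (q1, cccccc, Y$)
  read c, top Y: go to q1, push YY → (q1, ccccc, YY$)
  read c, top Y: go to q1, push YY → (q1, cccc, YYY$)
  read c, top Y: go to q1, push YY → (q1, ccc, YYYY$)
  read c, top Y: go to q1, push YY → (q1, cc, YYYYY$)
  read c, top Y: go to q1, push YY → (q1, c, YYYYYY$)
  read c, top Y: go to q1, push YY → (q1, ε, YYYYYYY$)
All input consumed in state q1 with stack YYYYYYY$.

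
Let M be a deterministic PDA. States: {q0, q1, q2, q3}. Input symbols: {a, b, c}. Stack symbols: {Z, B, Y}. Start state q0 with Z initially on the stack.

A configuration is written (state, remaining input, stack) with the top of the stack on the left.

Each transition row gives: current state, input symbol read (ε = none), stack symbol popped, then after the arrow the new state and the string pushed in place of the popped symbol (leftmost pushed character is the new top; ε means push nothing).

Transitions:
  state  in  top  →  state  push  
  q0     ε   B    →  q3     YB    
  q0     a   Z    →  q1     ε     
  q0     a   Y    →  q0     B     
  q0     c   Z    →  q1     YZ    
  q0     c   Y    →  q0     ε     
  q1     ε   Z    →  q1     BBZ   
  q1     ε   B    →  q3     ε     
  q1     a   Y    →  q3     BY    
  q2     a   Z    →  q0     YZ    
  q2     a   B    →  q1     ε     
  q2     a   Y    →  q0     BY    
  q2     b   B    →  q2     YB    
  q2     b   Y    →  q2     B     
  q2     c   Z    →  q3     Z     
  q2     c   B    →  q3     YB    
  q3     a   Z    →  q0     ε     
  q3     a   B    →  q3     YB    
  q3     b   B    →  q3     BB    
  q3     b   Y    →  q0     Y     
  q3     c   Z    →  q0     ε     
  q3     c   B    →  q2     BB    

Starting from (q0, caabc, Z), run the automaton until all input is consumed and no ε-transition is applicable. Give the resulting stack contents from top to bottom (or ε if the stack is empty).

YBYZ

(q0, caabc, Z)
  read c, top Z: go to q1, push YZ → (q1, aabc, YZ)
  read a, top Y: go to q3, push BY → (q3, abc, BYZ)
  read a, top B: go to q3, push YB → (q3, bc, YBYZ)
  read b, top Y: go to q0, push Y → (q0, c, YBYZ)
  read c, top Y: go to q0, push ε → (q0, ε, BYZ)
  ε-move, top B: go to q3, push YB → (q3, ε, YBYZ)
All input consumed in state q3 with stack YBYZ.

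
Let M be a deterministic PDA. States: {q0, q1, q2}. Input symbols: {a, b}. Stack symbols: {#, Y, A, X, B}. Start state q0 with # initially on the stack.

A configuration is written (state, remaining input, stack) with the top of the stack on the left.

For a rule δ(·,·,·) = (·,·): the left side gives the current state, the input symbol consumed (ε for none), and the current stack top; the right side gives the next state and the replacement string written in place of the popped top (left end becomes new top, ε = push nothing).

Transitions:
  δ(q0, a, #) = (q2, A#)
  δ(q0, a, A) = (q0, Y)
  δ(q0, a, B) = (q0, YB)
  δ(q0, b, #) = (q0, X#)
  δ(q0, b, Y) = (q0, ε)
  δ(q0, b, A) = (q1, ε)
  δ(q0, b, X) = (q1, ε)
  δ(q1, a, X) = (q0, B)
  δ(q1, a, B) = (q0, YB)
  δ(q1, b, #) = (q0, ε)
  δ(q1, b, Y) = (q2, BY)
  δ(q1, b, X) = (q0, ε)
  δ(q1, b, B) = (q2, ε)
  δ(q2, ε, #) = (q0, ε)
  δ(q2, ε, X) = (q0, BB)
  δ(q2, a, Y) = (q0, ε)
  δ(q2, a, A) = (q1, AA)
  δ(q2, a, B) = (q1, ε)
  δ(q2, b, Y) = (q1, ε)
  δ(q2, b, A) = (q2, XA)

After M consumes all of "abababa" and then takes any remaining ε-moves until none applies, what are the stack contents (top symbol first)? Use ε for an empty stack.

YBBA#

(q0, abababa, #) ⊢ (q2, bababa, A#) ⊢ (q2, ababa, XA#) ⊢ (q0, ababa, BBA#) ⊢ (q0, baba, YBBA#) ⊢ (q0, aba, BBA#) ⊢ (q0, ba, YBBA#) ⊢ (q0, a, BBA#) ⊢ (q0, ε, YBBA#)
All input consumed in state q0 with stack YBBA#.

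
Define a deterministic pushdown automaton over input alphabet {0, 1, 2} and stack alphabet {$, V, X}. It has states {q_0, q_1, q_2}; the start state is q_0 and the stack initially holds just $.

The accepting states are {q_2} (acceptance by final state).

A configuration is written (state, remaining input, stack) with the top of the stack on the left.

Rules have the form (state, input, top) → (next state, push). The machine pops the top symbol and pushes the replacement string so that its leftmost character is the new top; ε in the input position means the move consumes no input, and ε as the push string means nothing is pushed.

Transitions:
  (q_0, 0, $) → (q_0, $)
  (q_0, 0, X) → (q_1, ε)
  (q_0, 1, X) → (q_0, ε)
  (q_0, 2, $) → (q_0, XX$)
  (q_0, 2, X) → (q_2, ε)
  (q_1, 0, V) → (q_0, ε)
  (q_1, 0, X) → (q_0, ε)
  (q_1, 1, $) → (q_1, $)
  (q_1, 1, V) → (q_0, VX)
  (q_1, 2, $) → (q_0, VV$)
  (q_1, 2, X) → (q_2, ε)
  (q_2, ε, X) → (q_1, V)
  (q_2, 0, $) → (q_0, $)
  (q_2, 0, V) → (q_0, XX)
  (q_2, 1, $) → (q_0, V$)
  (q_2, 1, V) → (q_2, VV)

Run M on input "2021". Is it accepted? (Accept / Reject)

(q_0, 2021, $) ⊢ (q_0, 021, XX$) ⊢ (q_1, 21, X$) ⊢ (q_2, 1, $) ⊢ (q_0, ε, V$)
All input consumed; state q_0 ∉ F and no further ε-move applies.

Reject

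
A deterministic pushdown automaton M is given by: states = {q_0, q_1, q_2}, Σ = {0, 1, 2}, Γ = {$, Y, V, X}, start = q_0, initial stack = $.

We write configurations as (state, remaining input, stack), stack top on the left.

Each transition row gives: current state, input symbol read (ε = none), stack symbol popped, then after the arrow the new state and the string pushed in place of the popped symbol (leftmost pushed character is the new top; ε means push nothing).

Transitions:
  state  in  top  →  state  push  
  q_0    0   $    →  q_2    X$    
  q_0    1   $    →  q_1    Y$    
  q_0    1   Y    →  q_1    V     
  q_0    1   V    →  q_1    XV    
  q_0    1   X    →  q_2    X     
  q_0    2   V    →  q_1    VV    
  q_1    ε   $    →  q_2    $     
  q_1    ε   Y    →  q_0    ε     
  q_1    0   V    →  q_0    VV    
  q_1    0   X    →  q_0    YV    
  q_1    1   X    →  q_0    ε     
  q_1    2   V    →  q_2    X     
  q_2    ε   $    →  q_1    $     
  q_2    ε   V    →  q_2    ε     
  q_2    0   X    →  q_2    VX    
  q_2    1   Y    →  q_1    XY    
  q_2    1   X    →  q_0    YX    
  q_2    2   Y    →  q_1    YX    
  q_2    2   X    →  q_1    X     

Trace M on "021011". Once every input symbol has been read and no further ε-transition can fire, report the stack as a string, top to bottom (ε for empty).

(q_0, 021011, $) ⊢ (q_2, 21011, X$) ⊢ (q_1, 1011, X$) ⊢ (q_0, 011, $) ⊢ (q_2, 11, X$) ⊢ (q_0, 1, YX$) ⊢ (q_1, ε, VX$)
All input consumed in state q_1 with stack VX$.

VX$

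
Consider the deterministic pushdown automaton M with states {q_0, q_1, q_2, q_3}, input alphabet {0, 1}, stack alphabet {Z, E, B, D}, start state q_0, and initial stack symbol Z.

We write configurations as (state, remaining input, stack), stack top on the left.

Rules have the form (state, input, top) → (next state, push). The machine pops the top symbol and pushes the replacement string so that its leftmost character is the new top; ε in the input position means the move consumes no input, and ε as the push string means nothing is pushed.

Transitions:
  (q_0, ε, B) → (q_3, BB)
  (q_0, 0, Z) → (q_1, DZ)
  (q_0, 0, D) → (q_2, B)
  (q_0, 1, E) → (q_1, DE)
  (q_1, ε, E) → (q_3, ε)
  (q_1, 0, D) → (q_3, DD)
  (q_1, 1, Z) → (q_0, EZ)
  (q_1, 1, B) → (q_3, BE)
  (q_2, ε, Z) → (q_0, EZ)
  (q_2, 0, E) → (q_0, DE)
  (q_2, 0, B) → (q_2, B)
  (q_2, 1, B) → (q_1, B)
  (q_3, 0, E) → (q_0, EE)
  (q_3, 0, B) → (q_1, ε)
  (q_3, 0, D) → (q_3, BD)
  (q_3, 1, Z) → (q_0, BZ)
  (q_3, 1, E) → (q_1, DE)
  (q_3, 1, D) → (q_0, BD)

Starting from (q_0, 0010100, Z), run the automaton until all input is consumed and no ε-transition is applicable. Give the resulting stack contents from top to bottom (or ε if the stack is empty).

(q_0, 0010100, Z)
  read 0, top Z: go to q_1, push DZ → (q_1, 010100, DZ)
  read 0, top D: go to q_3, push DD → (q_3, 10100, DDZ)
  read 1, top D: go to q_0, push BD → (q_0, 0100, BDDZ)
  ε-move, top B: go to q_3, push BB → (q_3, 0100, BBDDZ)
  read 0, top B: go to q_1, push ε → (q_1, 100, BDDZ)
  read 1, top B: go to q_3, push BE → (q_3, 00, BEDDZ)
  read 0, top B: go to q_1, push ε → (q_1, 0, EDDZ)
  ε-move, top E: go to q_3, push ε → (q_3, 0, DDZ)
  read 0, top D: go to q_3, push BD → (q_3, ε, BDDZ)
All input consumed in state q_3 with stack BDDZ.

BDDZ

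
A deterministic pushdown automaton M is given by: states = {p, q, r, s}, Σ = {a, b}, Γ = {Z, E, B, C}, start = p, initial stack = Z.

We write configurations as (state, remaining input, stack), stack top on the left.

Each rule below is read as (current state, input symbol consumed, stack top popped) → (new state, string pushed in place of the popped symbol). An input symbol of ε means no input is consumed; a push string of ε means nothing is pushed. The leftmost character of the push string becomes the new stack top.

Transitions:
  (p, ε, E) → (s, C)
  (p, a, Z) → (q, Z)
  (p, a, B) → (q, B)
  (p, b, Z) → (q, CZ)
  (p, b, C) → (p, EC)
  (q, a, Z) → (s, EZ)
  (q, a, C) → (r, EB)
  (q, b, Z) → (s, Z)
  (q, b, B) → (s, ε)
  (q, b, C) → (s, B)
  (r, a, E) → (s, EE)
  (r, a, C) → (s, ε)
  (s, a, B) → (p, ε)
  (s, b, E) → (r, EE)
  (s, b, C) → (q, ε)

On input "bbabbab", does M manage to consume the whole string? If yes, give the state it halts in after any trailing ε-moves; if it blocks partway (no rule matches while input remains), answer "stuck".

q

(p, bbabbab, Z)
  read b, top Z: go to q, push CZ → (q, babbab, CZ)
  read b, top C: go to s, push B → (s, abbab, BZ)
  read a, top B: go to p, push ε → (p, bbab, Z)
  read b, top Z: go to q, push CZ → (q, bab, CZ)
  read b, top C: go to s, push B → (s, ab, BZ)
  read a, top B: go to p, push ε → (p, b, Z)
  read b, top Z: go to q, push CZ → (q, ε, CZ)
All input consumed; M is in state q.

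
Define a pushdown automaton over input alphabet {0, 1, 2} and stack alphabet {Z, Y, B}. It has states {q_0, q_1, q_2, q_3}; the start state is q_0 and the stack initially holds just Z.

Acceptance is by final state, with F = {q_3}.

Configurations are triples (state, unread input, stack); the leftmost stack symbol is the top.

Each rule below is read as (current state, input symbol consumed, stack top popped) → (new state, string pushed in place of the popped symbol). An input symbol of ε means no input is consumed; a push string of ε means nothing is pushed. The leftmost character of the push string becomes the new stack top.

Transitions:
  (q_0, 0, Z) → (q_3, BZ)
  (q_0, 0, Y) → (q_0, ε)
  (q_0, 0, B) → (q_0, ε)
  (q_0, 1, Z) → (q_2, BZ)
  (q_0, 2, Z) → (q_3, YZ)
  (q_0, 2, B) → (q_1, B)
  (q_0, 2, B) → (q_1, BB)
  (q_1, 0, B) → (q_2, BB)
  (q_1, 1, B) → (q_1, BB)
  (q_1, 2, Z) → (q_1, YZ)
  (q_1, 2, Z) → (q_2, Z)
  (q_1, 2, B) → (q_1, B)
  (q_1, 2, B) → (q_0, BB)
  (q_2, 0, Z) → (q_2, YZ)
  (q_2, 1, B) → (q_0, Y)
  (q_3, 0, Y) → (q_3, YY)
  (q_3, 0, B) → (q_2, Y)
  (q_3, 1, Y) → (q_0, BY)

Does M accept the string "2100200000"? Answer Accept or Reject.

Accept

One accepting computation: (q_0, 2100200000, Z) ⊢ (q_3, 100200000, YZ) ⊢ (q_0, 00200000, BYZ) ⊢ (q_0, 0200000, YZ) ⊢ (q_0, 200000, Z) ⊢ (q_3, 00000, YZ) ⊢ (q_3, 0000, YYZ) ⊢ (q_3, 000, YYYZ) ⊢ (q_3, 00, YYYYZ) ⊢ (q_3, 0, YYYYYZ) ⊢ (q_3, ε, YYYYYYZ)
All input consumed and state q_3 ∈ F.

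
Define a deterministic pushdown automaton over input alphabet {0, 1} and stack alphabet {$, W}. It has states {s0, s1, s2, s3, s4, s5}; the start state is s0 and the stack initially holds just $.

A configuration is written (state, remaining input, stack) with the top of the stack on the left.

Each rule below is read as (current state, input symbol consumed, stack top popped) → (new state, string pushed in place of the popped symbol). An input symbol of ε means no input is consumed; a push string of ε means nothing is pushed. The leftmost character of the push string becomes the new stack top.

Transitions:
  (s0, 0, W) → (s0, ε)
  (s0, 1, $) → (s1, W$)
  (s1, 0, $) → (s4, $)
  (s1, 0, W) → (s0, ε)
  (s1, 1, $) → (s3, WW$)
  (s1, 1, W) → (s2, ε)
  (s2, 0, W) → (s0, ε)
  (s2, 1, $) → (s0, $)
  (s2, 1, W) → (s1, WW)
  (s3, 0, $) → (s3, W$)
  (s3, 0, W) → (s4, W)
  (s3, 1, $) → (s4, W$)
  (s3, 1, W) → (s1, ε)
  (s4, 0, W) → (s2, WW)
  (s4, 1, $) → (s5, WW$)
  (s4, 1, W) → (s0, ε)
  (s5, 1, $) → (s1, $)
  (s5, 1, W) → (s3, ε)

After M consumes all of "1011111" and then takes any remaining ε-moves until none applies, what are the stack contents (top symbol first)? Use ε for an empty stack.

$

(s0, 1011111, $)
  read 1, top $: go to s1, push W$ → (s1, 011111, W$)
  read 0, top W: go to s0, push ε → (s0, 11111, $)
  read 1, top $: go to s1, push W$ → (s1, 1111, W$)
  read 1, top W: go to s2, push ε → (s2, 111, $)
  read 1, top $: go to s0, push $ → (s0, 11, $)
  read 1, top $: go to s1, push W$ → (s1, 1, W$)
  read 1, top W: go to s2, push ε → (s2, ε, $)
All input consumed in state s2 with stack $.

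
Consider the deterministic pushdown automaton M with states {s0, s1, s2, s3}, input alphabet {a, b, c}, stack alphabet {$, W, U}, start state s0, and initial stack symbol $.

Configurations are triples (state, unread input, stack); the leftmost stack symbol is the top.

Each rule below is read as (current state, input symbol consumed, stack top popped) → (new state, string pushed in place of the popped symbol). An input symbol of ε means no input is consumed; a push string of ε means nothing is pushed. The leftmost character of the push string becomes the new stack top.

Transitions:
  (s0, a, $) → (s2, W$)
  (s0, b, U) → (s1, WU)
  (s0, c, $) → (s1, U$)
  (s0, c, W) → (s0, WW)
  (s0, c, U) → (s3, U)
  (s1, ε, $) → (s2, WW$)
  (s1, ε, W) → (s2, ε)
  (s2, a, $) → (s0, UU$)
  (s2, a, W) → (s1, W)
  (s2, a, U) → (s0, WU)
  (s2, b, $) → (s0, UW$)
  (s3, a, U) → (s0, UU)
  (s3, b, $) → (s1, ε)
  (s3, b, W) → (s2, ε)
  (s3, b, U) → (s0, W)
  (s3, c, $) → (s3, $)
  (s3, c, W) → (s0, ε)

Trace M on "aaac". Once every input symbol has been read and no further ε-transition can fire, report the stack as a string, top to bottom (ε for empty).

UU$

(s0, aaac, $) ⊢ (s2, aac, W$) ⊢ (s1, ac, W$) ⊢ (s2, ac, $) ⊢ (s0, c, UU$) ⊢ (s3, ε, UU$)
All input consumed in state s3 with stack UU$.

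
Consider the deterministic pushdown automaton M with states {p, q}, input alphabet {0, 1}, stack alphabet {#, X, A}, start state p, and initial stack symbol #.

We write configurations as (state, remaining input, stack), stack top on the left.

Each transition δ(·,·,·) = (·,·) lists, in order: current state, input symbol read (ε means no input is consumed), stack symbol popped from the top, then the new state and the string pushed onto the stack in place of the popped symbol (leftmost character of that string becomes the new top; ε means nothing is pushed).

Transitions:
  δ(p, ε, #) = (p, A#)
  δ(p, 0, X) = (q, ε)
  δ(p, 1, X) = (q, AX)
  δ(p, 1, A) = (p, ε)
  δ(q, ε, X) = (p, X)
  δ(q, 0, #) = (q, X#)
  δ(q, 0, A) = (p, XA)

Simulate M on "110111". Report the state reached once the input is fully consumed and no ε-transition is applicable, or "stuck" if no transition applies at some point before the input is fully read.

stuck

(p, 110111, #) ⊢ (p, 110111, A#) ⊢ (p, 10111, #) ⊢ (p, 10111, A#) ⊢ (p, 0111, #) ⊢ (p, 0111, A#)
No transition for (p, 0, top A); M blocks with input 0111 remaining.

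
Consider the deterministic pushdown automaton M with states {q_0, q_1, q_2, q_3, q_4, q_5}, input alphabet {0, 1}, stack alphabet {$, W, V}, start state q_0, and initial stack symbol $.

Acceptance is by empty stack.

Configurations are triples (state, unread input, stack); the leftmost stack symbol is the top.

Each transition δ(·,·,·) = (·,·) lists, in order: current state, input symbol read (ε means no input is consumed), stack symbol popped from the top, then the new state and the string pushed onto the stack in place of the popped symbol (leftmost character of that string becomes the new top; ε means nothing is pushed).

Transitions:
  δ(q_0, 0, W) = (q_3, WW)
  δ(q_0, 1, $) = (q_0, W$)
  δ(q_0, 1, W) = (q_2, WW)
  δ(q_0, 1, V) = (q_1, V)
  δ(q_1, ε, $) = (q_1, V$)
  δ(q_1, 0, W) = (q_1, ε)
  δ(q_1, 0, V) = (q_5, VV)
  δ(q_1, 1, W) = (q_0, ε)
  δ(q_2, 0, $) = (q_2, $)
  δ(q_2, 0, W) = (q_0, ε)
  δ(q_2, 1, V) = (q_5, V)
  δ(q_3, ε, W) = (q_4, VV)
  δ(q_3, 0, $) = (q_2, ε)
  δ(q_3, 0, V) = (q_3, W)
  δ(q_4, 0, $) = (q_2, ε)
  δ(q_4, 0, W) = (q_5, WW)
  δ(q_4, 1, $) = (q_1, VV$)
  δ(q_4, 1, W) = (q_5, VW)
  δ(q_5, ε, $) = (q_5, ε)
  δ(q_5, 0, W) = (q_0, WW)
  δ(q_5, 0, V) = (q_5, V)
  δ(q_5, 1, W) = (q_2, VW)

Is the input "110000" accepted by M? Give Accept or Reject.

Reject

(q_0, 110000, $)
  read 1, top $: go to q_0, push W$ → (q_0, 10000, W$)
  read 1, top W: go to q_2, push WW → (q_2, 0000, WW$)
  read 0, top W: go to q_0, push ε → (q_0, 000, W$)
  read 0, top W: go to q_3, push WW → (q_3, 00, WW$)
  ε-move, top W: go to q_4, push VV → (q_4, 00, VVW$)
No transition applies at (q_4, 00, VVW$); input not fully consumed.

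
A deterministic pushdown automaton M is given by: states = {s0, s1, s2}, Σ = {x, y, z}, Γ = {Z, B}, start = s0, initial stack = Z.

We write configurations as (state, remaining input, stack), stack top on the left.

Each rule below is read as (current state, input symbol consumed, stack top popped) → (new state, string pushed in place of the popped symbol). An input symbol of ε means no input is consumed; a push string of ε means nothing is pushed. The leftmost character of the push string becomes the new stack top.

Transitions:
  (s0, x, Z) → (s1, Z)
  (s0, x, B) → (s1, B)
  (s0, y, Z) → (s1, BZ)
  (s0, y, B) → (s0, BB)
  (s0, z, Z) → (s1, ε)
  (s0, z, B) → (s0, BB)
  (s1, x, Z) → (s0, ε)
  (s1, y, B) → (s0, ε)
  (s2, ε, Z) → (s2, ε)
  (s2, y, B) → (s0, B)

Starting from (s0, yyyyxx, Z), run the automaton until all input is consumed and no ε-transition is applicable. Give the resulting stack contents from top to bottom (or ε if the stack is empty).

(s0, yyyyxx, Z)
  read y, top Z: go to s1, push BZ → (s1, yyyxx, BZ)
  read y, top B: go to s0, push ε → (s0, yyxx, Z)
  read y, top Z: go to s1, push BZ → (s1, yxx, BZ)
  read y, top B: go to s0, push ε → (s0, xx, Z)
  read x, top Z: go to s1, push Z → (s1, x, Z)
  read x, top Z: go to s0, push ε → (s0, ε, ε)
All input consumed in state s0 with stack ε.

ε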